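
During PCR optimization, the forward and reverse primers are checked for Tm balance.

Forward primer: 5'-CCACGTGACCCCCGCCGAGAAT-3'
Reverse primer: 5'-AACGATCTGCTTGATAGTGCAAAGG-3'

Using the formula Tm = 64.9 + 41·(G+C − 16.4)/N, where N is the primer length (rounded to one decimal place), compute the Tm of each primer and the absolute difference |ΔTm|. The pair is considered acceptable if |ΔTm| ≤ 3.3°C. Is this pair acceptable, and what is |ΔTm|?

|ΔTm| = 6.3°C; the pair is not acceptable.

Forward: G+C = 15, N = 22 → Tm = 64.9 + 41·(15 − 16.4)/22 = 62.3°C.
Reverse: G+C = 11, N = 25 → Tm = 64.9 + 41·(11 − 16.4)/25 = 56.0°C.
|ΔTm| = |62.3 − 56.0| = 6.3°C, > 3.3°C.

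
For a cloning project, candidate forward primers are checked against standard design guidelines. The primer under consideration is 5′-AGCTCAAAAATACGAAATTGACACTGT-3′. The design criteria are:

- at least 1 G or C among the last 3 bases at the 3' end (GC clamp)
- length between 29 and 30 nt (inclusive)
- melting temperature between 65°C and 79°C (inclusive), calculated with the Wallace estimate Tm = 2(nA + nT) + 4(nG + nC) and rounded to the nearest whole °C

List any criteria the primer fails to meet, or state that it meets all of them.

Fails: length.

Base counts: A=12, T=6, G=4, C=5 (length 27).
GC clamp: 3' end TGT has 1 G/C ✓
length: length 27, outside 29–30 ✗
Tm: Tm = 2·18 + 4·9 = 72°C ✓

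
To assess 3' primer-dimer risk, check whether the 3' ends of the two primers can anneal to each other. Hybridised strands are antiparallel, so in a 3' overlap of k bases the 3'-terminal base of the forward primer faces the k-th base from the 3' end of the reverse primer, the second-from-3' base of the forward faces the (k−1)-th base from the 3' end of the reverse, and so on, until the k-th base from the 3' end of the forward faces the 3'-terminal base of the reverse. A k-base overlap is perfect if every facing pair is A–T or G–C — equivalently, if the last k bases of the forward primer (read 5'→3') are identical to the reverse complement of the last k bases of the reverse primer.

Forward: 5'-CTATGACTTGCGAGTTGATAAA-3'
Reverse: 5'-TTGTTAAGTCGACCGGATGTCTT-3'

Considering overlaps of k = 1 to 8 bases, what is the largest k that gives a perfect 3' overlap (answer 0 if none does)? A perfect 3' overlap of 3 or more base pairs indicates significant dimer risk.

Last 8 bases (5'→3') — forward …TTGATAAA, reverse …GATGTCTT.
Reverse complement of the reverse primer's last 8 bases: AAGACATC; its first k bases are the reverse complement of the reverse primer's last k bases, so a perfect k-base overlap needs the forward primer's last k bases to equal them.
Comparing (forward last k vs required): k=1: A vs A ✓; k=2: AA vs AA ✓; k=3: AAA vs AAG ✗; k=4: TAAA vs AAGA ✗; k=5: ATAAA vs AAGAC ✗; k=6: GATAAA vs AAGACA ✗; k=7: TGATAAA vs AAGACAT ✗; k=8: TTGATAAA vs AAGACATC ✗.
Perfect overlaps at k = 1, 2; the largest is 2.

Longest perfect overlap: 2 complementary base pairs; below the dimer-risk threshold (threshold 3).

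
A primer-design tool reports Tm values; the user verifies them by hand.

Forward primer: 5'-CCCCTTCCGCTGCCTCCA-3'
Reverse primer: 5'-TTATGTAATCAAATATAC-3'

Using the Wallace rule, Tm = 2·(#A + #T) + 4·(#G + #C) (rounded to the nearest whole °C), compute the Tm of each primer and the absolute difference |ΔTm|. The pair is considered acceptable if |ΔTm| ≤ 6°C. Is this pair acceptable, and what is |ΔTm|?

|ΔTm| = 20°C; the pair is not acceptable.

Forward: A=1 T=4 G=2 C=11 → Tm = 2·5 + 4·13 = 62°C.
Reverse: A=8 T=7 G=1 C=2 → Tm = 2·15 + 4·3 = 42°C.
|ΔTm| = |62 − 42| = 20°C, > 6°C.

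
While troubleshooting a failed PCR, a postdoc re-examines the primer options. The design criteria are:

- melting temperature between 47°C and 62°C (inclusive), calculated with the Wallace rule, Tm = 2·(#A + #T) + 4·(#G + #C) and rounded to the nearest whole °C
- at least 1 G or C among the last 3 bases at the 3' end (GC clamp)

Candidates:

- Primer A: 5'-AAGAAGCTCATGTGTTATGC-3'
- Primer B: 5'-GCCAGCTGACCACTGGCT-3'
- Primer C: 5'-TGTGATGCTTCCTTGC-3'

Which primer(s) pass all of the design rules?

Primer A, Primer B and Primer C.

Primer A (20 nt, A=6 T=6 G=5 C=3): Tm = 2·12 + 4·8 = 56°C ✓; 3' end TGC has 2 G/C ✓ — passes.
Primer B (18 nt, A=3 T=3 G=5 C=7): Tm = 2·6 + 4·12 = 60°C ✓; 3' end GCT has 2 G/C ✓ — passes.
Primer C (16 nt, A=1 T=7 G=4 C=4): Tm = 2·8 + 4·8 = 48°C ✓; 3' end TGC has 2 G/C ✓ — passes.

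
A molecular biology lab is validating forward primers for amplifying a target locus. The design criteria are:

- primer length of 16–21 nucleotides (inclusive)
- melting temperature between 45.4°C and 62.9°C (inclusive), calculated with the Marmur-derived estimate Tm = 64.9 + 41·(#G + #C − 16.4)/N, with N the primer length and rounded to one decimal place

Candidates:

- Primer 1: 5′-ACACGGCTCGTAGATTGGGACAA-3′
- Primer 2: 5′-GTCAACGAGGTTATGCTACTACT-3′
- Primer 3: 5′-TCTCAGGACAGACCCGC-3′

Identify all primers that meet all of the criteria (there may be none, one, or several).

Primer 1 (23 nt, A=7 T=4 G=7 C=5): length 23, outside 16–21 ✗; Tm = 64.9 + 41·(12 − 16.4)/23 = 57.1°C ✓ — fails.
Primer 2 (23 nt, A=6 T=7 G=5 C=5): length 23, outside 16–21 ✗; Tm = 64.9 + 41·(10 − 16.4)/23 = 53.5°C ✓ — fails.
Primer 3 (17 nt, A=4 T=2 G=4 C=7): length 17 ✓; Tm = 64.9 + 41·(11 − 16.4)/17 = 51.9°C ✓ — passes.

Primer 3 only.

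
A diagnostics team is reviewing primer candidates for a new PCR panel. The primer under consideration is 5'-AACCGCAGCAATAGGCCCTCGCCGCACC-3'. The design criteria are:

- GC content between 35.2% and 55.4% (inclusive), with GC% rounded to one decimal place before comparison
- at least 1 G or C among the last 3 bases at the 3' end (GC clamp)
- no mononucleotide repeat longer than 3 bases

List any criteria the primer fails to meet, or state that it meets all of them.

Base counts: A=7, T=2, G=6, C=13 (length 28).
GC content: GC 19/28 = 67.9%, outside 35.2–55.4% ✗
GC clamp: 3' end ACC has 2 G/C ✓
homopolymer run: longest run = 3 ✓

Fails: GC content.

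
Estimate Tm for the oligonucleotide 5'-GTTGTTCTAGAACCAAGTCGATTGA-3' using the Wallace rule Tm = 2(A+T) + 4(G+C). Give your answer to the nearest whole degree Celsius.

Base counts: A=7, T=8, G=6, C=4 (length 25).
Tm = 2·(7+8) + 4·(6+4) = 2·15 + 4·10 = 30 + 40 = 70°C.

70°C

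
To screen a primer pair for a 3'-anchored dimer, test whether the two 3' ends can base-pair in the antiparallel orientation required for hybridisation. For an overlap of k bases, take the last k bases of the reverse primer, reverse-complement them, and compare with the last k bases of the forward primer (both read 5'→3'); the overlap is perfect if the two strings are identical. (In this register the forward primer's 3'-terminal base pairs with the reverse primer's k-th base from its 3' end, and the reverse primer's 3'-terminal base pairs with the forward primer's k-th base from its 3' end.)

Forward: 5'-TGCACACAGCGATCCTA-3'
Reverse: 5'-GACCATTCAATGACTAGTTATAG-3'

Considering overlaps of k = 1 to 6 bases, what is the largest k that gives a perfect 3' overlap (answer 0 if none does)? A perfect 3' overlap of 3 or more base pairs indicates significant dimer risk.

Longest perfect overlap: 3 complementary base pairs; significant dimer risk (threshold 3).

Last 6 bases (5'→3') — forward …ATCCTA, reverse …TTATAG.
Reverse complement of the reverse primer's last 6 bases: CTATAA; its first k bases are the reverse complement of the reverse primer's last k bases, so a perfect k-base overlap needs the forward primer's last k bases to equal them.
Comparing (forward last k vs required): k=1: A vs C ✗; k=2: TA vs CT ✗; k=3: CTA vs CTA ✓; k=4: CCTA vs CTAT ✗; k=5: TCCTA vs CTATA ✗; k=6: ATCCTA vs CTATAA ✗.
Only k = 3 is perfect, so the longest perfect 3' overlap is 3.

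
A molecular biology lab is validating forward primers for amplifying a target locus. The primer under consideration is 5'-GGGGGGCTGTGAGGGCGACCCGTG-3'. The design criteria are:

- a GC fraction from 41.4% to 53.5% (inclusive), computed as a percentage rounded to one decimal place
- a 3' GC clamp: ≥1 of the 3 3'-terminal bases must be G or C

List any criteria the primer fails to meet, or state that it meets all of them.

Base counts: A=2, T=3, G=14, C=5 (length 24).
GC content: GC 19/24 = 79.2%, outside 41.4–53.5% ✗
GC clamp: 3' end GTG has 2 G/C ✓

Fails: GC content.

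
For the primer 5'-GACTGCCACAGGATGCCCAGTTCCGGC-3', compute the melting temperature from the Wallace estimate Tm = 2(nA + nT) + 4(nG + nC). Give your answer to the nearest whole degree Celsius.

Base counts: A=5, T=4, G=8, C=10 (length 27).
Tm = 2·(5+4) + 4·(8+10) = 2·9 + 4·18 = 18 + 72 = 90°C.

90°C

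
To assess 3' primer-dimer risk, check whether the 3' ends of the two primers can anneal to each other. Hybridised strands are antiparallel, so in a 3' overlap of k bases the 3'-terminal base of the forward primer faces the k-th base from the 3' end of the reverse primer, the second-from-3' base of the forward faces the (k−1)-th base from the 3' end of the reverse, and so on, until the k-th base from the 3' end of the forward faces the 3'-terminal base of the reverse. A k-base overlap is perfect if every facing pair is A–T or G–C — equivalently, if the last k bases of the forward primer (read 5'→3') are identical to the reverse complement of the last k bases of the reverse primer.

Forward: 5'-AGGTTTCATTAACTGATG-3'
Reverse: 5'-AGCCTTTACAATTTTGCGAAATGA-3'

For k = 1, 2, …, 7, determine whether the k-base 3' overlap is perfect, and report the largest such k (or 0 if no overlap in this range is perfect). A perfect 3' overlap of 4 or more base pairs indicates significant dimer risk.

Longest perfect overlap: 0 complementary base pairs; below the dimer-risk threshold (threshold 4).

Last 7 bases (5'→3') — forward …ACTGATG, reverse …GAAATGA.
Reverse complement of the reverse primer's last 7 bases: TCATTTC; its first k bases are the reverse complement of the reverse primer's last k bases, so a perfect k-base overlap needs the forward primer's last k bases to equal them.
Comparing (forward last k vs required): k=1: G vs T ✗; k=2: TG vs TC ✗; k=3: ATG vs TCA ✗; k=4: GATG vs TCAT ✗; k=5: TGATG vs TCATT ✗; k=6: CTGATG vs TCATTT ✗; k=7: ACTGATG vs TCATTTC ✗.
No overlap length from 1 to 7 is perfect, so the longest perfect 3' overlap is 0.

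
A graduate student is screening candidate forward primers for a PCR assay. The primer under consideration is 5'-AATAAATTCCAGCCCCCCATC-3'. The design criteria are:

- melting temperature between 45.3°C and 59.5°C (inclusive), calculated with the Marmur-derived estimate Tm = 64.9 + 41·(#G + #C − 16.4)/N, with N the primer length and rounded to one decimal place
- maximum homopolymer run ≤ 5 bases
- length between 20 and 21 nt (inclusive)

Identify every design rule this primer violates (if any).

Base counts: A=7, T=4, G=1, C=9 (length 21).
Tm: Tm = 64.9 + 41·(10 − 16.4)/21 = 52.4°C ✓
homopolymer run: longest run = 6, exceeds 5 ✗
length: length 21 ✓

Fails: homopolymer run.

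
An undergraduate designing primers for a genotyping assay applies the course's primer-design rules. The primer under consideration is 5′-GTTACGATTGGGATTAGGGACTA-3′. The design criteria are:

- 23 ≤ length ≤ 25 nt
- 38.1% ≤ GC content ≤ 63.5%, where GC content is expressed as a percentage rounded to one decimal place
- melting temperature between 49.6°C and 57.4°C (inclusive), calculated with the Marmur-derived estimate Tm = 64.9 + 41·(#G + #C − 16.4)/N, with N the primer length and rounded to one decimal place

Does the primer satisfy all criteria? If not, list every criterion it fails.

Base counts: A=6, T=7, G=8, C=2 (length 23).
length: length 23 ✓
GC content: GC 10/23 = 43.5% ✓
Tm: Tm = 64.9 + 41·(10 − 16.4)/23 = 53.5°C ✓

Meets all criteria.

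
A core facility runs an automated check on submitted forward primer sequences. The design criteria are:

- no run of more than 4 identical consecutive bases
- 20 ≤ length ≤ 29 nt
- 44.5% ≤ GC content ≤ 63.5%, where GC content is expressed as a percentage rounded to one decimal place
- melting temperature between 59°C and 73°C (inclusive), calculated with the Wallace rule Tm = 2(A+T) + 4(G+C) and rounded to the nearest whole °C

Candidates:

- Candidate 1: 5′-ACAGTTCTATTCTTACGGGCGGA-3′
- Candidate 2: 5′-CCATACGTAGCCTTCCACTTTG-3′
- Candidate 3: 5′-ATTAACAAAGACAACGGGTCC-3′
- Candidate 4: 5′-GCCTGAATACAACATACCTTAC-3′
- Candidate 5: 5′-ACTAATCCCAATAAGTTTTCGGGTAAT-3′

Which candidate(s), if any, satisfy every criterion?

Candidate 1 (23 nt, A=5 T=7 G=6 C=5): longest run = 3 ✓; length 23 ✓; GC 11/23 = 47.8% ✓; Tm = 2·12 + 4·11 = 68°C ✓ — passes.
Candidate 2 (22 nt, A=4 T=7 G=3 C=8): longest run = 3 ✓; length 22 ✓; GC 11/22 = 50.0% ✓; Tm = 2·11 + 4·11 = 66°C ✓ — passes.
Candidate 3 (21 nt, A=9 T=3 G=4 C=5): longest run = 3 ✓; length 21 ✓; GC 9/21 = 42.9%, outside 44.5–63.5% ✗; Tm = 2·12 + 4·9 = 60°C ✓ — fails.
Candidate 4 (22 nt, A=8 T=5 G=2 C=7): longest run = 2 ✓; length 22 ✓; GC 9/22 = 40.9%, outside 44.5–63.5% ✗; Tm = 2·13 + 4·9 = 62°C ✓ — fails.
Candidate 5 (27 nt, A=9 T=9 G=4 C=5): longest run = 4 ✓; length 27 ✓; GC 9/27 = 33.3%, outside 44.5–63.5% ✗; Tm = 2·18 + 4·9 = 72°C ✓ — fails.

Candidate 1 and Candidate 2.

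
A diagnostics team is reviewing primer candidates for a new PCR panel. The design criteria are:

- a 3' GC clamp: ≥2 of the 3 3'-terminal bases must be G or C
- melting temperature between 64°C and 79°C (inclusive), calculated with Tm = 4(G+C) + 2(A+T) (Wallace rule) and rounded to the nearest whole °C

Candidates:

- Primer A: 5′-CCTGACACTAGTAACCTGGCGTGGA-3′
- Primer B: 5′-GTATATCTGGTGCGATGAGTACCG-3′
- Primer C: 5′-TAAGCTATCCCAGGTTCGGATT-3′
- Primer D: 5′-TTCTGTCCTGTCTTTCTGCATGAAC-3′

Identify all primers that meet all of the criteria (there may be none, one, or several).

Primer A (25 nt, A=6 T=5 G=7 C=7): 3' end GGA has 2 G/C ✓; Tm = 2·11 + 4·14 = 78°C ✓ — passes.
Primer B (24 nt, A=5 T=7 G=8 C=4): 3' end CCG has 3 G/C ✓; Tm = 2·12 + 4·12 = 72°C ✓ — passes.
Primer C (22 nt, A=5 T=7 G=5 C=5): 3' end ATT has 0 G/C, need ≥2 ✗; Tm = 2·12 + 4·10 = 64°C ✓ — fails.
Primer D (25 nt, A=3 T=11 G=4 C=7): 3' end AAC has 1 G/C, need ≥2 ✗; Tm = 2·14 + 4·11 = 72°C ✓ — fails.

Primer A and Primer B.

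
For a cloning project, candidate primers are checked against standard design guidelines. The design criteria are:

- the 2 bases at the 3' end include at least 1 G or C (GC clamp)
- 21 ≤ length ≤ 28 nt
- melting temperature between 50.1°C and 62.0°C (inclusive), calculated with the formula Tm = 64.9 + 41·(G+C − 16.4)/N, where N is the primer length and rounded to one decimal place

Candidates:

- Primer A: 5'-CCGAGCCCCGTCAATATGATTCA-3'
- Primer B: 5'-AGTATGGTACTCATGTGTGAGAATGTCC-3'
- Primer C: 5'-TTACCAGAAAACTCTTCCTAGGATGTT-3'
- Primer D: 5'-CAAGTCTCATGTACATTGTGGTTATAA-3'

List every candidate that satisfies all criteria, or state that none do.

Primer A and Primer B.

Primer A (23 nt, A=6 T=5 G=4 C=8): 3' end CA has 1 G/C ✓; length 23 ✓; Tm = 64.9 + 41·(12 − 16.4)/23 = 57.1°C ✓ — passes.
Primer B (28 nt, A=7 T=9 G=8 C=4): 3' end CC has 2 G/C ✓; length 28 ✓; Tm = 64.9 + 41·(12 − 16.4)/28 = 58.5°C ✓ — passes.
Primer C (27 nt, A=8 T=9 G=4 C=6): 3' end TT has 0 G/C, need ≥1 ✗; length 27 ✓; Tm = 64.9 + 41·(10 − 16.4)/27 = 55.2°C ✓ — fails.
Primer D (27 nt, A=8 T=10 G=5 C=4): 3' end AA has 0 G/C, need ≥1 ✗; length 27 ✓; Tm = 64.9 + 41·(9 − 16.4)/27 = 53.7°C ✓ — fails.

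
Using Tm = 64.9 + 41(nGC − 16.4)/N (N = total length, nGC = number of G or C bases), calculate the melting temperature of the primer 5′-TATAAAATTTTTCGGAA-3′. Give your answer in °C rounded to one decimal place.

Base counts: A=7, T=7, G=2, C=1; G+C = 3, N = 17.
Tm = 64.9 + 41·(3 − 16.4)/17 = 64.9 + -549.40/17 = 32.6°C.

32.6°C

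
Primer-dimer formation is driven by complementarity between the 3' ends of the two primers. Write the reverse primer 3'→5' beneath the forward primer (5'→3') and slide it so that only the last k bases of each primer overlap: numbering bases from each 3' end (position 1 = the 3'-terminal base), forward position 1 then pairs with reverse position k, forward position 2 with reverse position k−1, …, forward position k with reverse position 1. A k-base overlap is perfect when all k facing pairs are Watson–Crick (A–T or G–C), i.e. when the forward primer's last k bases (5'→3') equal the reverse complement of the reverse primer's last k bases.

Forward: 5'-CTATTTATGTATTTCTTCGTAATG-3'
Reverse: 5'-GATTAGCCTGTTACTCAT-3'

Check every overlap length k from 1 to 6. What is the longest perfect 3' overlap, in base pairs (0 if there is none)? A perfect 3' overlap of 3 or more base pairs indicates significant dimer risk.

Last 6 bases (5'→3') — forward …GTAATG, reverse …ACTCAT.
Reverse complement of the reverse primer's last 6 bases: ATGAGT; its first k bases are the reverse complement of the reverse primer's last k bases, so a perfect k-base overlap needs the forward primer's last k bases to equal them.
Comparing (forward last k vs required): k=1: G vs A ✗; k=2: TG vs AT ✗; k=3: ATG vs ATG ✓; k=4: AATG vs ATGA ✗; k=5: TAATG vs ATGAG ✗; k=6: GTAATG vs ATGAGT ✗.
Only k = 3 is perfect, so the longest perfect 3' overlap is 3.

Longest perfect overlap: 3 complementary base pairs; significant dimer risk (threshold 3).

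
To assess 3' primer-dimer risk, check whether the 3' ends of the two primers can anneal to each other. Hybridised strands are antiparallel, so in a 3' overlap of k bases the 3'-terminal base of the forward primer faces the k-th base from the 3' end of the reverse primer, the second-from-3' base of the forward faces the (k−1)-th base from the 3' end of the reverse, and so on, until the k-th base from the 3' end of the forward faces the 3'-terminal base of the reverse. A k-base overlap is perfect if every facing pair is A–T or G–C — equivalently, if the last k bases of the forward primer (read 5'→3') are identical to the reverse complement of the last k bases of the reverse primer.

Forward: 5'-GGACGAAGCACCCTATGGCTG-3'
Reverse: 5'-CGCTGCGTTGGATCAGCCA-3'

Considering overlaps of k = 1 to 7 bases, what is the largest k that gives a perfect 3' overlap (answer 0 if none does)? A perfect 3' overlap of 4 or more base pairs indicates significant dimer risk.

Last 7 bases (5'→3') — forward …ATGGCTG, reverse …TCAGCCA.
Reverse complement of the reverse primer's last 7 bases: TGGCTGA; its first k bases are the reverse complement of the reverse primer's last k bases, so a perfect k-base overlap needs the forward primer's last k bases to equal them.
Comparing (forward last k vs required): k=1: G vs T ✗; k=2: TG vs TG ✓; k=3: CTG vs TGG ✗; k=4: GCTG vs TGGC ✗; k=5: GGCTG vs TGGCT ✗; k=6: TGGCTG vs TGGCTG ✓; k=7: ATGGCTG vs TGGCTGA ✗.
Perfect overlaps at k = 2, 6; the largest is 6.

Longest perfect overlap: 6 complementary base pairs; significant dimer risk (threshold 4).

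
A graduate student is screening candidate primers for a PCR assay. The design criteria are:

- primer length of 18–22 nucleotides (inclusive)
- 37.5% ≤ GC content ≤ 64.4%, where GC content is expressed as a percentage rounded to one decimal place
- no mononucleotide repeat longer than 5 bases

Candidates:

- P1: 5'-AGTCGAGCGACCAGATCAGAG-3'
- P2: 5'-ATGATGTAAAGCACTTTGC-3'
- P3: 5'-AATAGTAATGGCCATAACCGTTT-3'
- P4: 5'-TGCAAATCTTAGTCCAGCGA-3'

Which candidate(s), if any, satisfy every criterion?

P1 (21 nt, A=7 T=2 G=7 C=5): length 21 ✓; GC 12/21 = 57.1% ✓; longest run = 2 ✓ — passes.
P2 (19 nt, A=6 T=6 G=4 C=3): length 19 ✓; GC 7/19 = 36.8%, outside 37.5–64.4% ✗; longest run = 3 ✓ — fails.
P3 (23 nt, A=8 T=7 G=4 C=4): length 23, outside 18–22 ✗; GC 8/23 = 34.8%, outside 37.5–64.4% ✗; longest run = 3 ✓ — fails.
P4 (20 nt, A=6 T=5 G=4 C=5): length 20 ✓; GC 9/20 = 45.0% ✓; longest run = 3 ✓ — passes.

P1 and P4.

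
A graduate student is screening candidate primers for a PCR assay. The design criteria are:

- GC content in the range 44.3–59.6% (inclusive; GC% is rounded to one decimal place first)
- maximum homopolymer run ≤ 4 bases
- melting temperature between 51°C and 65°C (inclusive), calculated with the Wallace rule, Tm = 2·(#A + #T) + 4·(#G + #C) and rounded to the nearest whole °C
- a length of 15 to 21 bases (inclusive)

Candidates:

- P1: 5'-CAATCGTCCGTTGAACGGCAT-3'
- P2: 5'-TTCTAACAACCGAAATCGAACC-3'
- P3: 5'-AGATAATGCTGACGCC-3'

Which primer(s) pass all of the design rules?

P1 (21 nt, A=5 T=5 G=5 C=6): GC 11/21 = 52.4% ✓; longest run = 2 ✓; Tm = 2·10 + 4·11 = 64°C ✓; length 21 ✓ — passes.
P2 (22 nt, A=9 T=4 G=2 C=7): GC 9/22 = 40.9%, outside 44.3–59.6% ✗; longest run = 3 ✓; Tm = 2·13 + 4·9 = 62°C ✓; length 22, outside 15–21 ✗ — fails.
P3 (16 nt, A=5 T=3 G=4 C=4): GC 8/16 = 50.0% ✓; longest run = 2 ✓; Tm = 2·8 + 4·8 = 48°C, outside 51–65°C ✗; length 16 ✓ — fails.

P1 only.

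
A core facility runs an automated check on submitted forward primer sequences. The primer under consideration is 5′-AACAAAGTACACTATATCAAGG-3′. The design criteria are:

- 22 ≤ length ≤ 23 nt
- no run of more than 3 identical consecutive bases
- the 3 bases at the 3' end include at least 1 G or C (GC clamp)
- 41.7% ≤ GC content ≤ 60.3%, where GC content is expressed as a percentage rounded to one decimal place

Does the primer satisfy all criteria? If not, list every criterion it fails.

Base counts: A=11, T=4, G=3, C=4 (length 22).
length: length 22 ✓
homopolymer run: longest run = 3 ✓
GC clamp: 3' end AGG has 2 G/C ✓
GC content: GC 7/22 = 31.8%, outside 41.7–60.3% ✗

Fails: GC content.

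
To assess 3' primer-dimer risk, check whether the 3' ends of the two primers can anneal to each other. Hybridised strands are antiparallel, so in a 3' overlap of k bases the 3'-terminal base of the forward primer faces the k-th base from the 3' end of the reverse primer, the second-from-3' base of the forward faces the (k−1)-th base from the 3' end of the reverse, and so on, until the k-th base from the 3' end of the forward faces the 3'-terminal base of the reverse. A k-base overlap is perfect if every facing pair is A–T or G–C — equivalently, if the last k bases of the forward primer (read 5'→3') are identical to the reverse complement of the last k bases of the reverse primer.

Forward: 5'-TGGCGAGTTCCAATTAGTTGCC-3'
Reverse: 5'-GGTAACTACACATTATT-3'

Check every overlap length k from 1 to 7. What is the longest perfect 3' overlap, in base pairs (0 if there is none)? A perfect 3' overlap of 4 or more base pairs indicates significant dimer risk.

Last 7 bases (5'→3') — forward …AGTTGCC, reverse …CATTATT.
Reverse complement of the reverse primer's last 7 bases: AATAATG; its first k bases are the reverse complement of the reverse primer's last k bases, so a perfect k-base overlap needs the forward primer's last k bases to equal them.
Comparing (forward last k vs required): k=1: C vs A ✗; k=2: CC vs AA ✗; k=3: GCC vs AAT ✗; k=4: TGCC vs AATA ✗; k=5: TTGCC vs AATAA ✗; k=6: GTTGCC vs AATAAT ✗; k=7: AGTTGCC vs AATAATG ✗.
No overlap length from 1 to 7 is perfect, so the longest perfect 3' overlap is 0.

Longest perfect overlap: 0 complementary base pairs; below the dimer-risk threshold (threshold 4).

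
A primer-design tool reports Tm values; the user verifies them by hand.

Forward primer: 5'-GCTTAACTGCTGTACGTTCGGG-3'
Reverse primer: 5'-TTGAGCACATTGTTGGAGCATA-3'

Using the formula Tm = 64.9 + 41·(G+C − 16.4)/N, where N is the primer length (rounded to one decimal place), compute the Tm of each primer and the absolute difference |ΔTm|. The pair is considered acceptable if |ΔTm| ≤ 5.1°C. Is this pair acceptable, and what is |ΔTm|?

|ΔTm| = 5.6°C; the pair is not acceptable.

Forward: G+C = 12, N = 22 → Tm = 64.9 + 41·(12 − 16.4)/22 = 56.7°C.
Reverse: G+C = 9, N = 22 → Tm = 64.9 + 41·(9 − 16.4)/22 = 51.1°C.
|ΔTm| = |56.7 − 51.1| = 5.6°C, > 5.1°C.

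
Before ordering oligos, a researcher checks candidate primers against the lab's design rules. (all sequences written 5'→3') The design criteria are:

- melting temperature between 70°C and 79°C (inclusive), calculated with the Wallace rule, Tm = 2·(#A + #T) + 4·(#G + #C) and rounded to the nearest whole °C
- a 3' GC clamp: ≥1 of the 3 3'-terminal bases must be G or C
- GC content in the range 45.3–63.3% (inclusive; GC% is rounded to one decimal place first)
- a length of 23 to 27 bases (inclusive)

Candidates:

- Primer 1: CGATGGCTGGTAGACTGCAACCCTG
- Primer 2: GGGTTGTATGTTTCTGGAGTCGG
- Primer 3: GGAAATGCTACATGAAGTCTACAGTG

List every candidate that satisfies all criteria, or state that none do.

Primer 1 (25 nt, A=5 T=5 G=8 C=7): Tm = 2·10 + 4·15 = 80°C, outside 70–79°C ✗; 3' end CTG has 2 G/C ✓; GC 15/25 = 60.0% ✓; length 25 ✓ — fails.
Primer 2 (23 nt, A=2 T=9 G=10 C=2): Tm = 2·11 + 4·12 = 70°C ✓; 3' end CGG has 3 G/C ✓; GC 12/23 = 52.2% ✓; length 23 ✓ — passes.
Primer 3 (26 nt, A=9 T=6 G=7 C=4): Tm = 2·15 + 4·11 = 74°C ✓; 3' end GTG has 2 G/C ✓; GC 11/26 = 42.3%, outside 45.3–63.3% ✗; length 26 ✓ — fails.

Primer 2 only.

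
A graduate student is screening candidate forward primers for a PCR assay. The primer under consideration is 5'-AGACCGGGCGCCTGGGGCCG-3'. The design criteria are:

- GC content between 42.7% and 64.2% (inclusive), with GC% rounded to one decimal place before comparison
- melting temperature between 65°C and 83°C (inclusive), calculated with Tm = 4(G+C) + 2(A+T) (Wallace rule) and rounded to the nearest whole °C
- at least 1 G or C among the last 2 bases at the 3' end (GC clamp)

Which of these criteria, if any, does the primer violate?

Base counts: A=2, T=1, G=10, C=7 (length 20).
GC content: GC 17/20 = 85.0%, outside 42.7–64.2% ✗
Tm: Tm = 2·3 + 4·17 = 74°C ✓
GC clamp: 3' end CG has 2 G/C ✓

Fails: GC content.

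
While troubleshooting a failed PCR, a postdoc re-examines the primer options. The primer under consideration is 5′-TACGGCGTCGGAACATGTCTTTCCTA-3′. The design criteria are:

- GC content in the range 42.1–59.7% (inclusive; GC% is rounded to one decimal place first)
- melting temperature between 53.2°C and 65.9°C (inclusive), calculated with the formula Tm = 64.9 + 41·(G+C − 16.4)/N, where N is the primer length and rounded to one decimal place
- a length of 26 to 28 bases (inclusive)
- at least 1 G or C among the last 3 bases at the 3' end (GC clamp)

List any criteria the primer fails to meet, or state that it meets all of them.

Meets all criteria.

Base counts: A=5, T=8, G=6, C=7 (length 26).
GC content: GC 13/26 = 50.0% ✓
Tm: Tm = 64.9 + 41·(13 − 16.4)/26 = 59.5°C ✓
length: length 26 ✓
GC clamp: 3' end CTA has 1 G/C ✓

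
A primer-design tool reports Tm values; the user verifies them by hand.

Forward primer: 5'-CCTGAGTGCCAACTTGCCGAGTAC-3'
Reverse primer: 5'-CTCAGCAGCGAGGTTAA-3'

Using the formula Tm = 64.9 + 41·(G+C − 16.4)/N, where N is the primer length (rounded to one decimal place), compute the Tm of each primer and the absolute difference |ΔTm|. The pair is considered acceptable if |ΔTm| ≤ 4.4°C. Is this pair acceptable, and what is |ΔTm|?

Forward: G+C = 14, N = 24 → Tm = 64.9 + 41·(14 − 16.4)/24 = 60.8°C.
Reverse: G+C = 9, N = 17 → Tm = 64.9 + 41·(9 − 16.4)/17 = 47.1°C.
|ΔTm| = |60.8 − 47.1| = 13.7°C, > 4.4°C.

|ΔTm| = 13.7°C; the pair is not acceptable.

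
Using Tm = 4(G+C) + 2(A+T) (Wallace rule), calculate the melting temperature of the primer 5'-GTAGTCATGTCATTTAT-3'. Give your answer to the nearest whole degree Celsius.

Base counts: A=4, T=8, G=3, C=2 (length 17).
Tm = 2·(4+8) + 4·(3+2) = 2·12 + 4·5 = 24 + 20 = 44°C.

44°C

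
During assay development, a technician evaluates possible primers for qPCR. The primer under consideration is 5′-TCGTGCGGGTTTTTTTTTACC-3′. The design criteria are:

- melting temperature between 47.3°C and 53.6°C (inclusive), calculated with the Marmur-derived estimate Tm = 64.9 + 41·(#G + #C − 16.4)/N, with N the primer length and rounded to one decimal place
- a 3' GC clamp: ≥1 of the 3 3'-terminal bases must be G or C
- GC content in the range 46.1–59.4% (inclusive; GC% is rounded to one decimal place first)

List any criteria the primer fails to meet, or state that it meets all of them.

Base counts: A=1, T=11, G=5, C=4 (length 21).
Tm: Tm = 64.9 + 41·(9 − 16.4)/21 = 50.5°C ✓
GC clamp: 3' end ACC has 2 G/C ✓
GC content: GC 9/21 = 42.9%, outside 46.1–59.4% ✗

Fails: GC content.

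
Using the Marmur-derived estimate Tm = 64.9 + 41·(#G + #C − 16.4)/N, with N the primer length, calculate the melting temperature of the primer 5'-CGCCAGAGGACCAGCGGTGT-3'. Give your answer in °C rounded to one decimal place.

Base counts: A=4, T=2, G=8, C=6; G+C = 14, N = 20.
Tm = 64.9 + 41·(14 − 16.4)/20 = 64.9 + -98.40/20 = 60.0°C.

60.0°C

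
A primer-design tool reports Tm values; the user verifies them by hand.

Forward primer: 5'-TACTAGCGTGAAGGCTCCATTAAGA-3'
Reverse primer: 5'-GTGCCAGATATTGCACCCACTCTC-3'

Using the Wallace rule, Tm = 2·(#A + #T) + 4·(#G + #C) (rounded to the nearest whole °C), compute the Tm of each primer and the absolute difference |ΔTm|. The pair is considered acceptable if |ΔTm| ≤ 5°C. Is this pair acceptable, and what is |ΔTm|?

|ΔTm| = 2°C; the pair is acceptable.

Forward: A=8 T=6 G=6 C=5 → Tm = 2·14 + 4·11 = 72°C.
Reverse: A=5 T=6 G=4 C=9 → Tm = 2·11 + 4·13 = 74°C.
|ΔTm| = |72 − 74| = 2°C, ≤ 5°C.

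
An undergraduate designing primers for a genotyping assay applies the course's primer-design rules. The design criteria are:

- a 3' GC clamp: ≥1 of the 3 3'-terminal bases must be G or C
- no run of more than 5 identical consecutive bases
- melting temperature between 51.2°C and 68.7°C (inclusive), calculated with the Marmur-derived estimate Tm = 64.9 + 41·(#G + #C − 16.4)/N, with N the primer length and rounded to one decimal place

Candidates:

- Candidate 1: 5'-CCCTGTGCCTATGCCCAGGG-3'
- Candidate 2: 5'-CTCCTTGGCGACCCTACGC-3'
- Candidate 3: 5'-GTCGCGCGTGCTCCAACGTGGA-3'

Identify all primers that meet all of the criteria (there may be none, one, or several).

Candidate 1 (20 nt, A=2 T=4 G=6 C=8): 3' end GGG has 3 G/C ✓; longest run = 3 ✓; Tm = 64.9 + 41·(14 − 16.4)/20 = 60.0°C ✓ — passes.
Candidate 2 (19 nt, A=2 T=4 G=4 C=9): 3' end CGC has 3 G/C ✓; longest run = 3 ✓; Tm = 64.9 + 41·(13 − 16.4)/19 = 57.6°C ✓ — passes.
Candidate 3 (22 nt, A=3 T=4 G=8 C=7): 3' end GGA has 2 G/C ✓; longest run = 2 ✓; Tm = 64.9 + 41·(15 − 16.4)/22 = 62.3°C ✓ — passes.

Candidate 1, Candidate 2 and Candidate 3.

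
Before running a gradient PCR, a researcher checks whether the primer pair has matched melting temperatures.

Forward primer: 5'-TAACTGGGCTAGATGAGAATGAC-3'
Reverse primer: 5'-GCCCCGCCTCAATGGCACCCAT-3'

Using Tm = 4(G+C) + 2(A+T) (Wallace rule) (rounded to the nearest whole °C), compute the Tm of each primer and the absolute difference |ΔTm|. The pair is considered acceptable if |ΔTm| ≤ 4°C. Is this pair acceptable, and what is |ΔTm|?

|ΔTm| = 8°C; the pair is not acceptable.

Forward: A=8 T=5 G=7 C=3 → Tm = 2·13 + 4·10 = 66°C.
Reverse: A=4 T=3 G=4 C=11 → Tm = 2·7 + 4·15 = 74°C.
|ΔTm| = |66 − 74| = 8°C, > 4°C.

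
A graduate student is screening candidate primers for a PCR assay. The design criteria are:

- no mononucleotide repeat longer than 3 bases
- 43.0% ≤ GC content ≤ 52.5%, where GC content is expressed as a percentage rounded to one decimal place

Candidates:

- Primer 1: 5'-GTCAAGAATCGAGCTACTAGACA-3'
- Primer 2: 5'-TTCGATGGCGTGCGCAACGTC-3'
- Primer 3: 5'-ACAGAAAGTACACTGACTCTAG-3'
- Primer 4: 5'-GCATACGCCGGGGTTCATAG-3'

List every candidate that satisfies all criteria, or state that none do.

Primer 1 (23 nt, A=9 T=4 G=5 C=5): longest run = 2 ✓; GC 10/23 = 43.5% ✓ — passes.
Primer 2 (21 nt, A=3 T=5 G=7 C=6): longest run = 2 ✓; GC 13/21 = 61.9%, outside 43.0–52.5% ✗ — fails.
Primer 3 (22 nt, A=9 T=4 G=4 C=5): longest run = 3 ✓; GC 9/22 = 40.9%, outside 43.0–52.5% ✗ — fails.
Primer 4 (20 nt, A=4 T=4 G=7 C=5): longest run = 4, exceeds 3 ✗; GC 12/20 = 60.0%, outside 43.0–52.5% ✗ — fails.

Primer 1 only.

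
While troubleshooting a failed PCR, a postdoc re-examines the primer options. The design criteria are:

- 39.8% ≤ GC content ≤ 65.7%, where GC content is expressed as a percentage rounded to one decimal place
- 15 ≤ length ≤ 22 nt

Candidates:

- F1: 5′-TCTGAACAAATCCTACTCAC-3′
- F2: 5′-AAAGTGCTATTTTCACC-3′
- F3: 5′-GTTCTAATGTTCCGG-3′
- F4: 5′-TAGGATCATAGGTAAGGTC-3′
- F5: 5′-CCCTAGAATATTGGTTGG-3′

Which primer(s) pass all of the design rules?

F1 (20 nt, A=7 T=5 G=1 C=7): GC 8/20 = 40.0% ✓; length 20 ✓ — passes.
F2 (17 nt, A=5 T=6 G=2 C=4): GC 6/17 = 35.3%, outside 39.8–65.7% ✗; length 17 ✓ — fails.
F3 (15 nt, A=2 T=6 G=4 C=3): GC 7/15 = 46.7% ✓; length 15 ✓ — passes.
F4 (19 nt, A=6 T=5 G=6 C=2): GC 8/19 = 42.1% ✓; length 19 ✓ — passes.
F5 (18 nt, A=4 T=6 G=5 C=3): GC 8/18 = 44.4% ✓; length 18 ✓ — passes.

F1, F3, F4 and F5.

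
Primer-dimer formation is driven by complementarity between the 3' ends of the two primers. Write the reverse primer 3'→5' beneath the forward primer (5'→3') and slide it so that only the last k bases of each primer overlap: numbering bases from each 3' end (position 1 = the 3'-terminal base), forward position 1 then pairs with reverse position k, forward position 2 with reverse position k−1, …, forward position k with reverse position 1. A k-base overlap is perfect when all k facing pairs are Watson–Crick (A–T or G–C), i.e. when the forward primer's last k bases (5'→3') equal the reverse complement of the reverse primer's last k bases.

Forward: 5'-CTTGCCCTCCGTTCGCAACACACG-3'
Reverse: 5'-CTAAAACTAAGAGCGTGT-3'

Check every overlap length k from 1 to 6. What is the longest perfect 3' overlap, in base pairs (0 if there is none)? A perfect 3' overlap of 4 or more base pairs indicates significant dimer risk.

Longest perfect overlap: 5 complementary base pairs; significant dimer risk (threshold 4).

Last 6 bases (5'→3') — forward …CACACG, reverse …GCGTGT.
Reverse complement of the reverse primer's last 6 bases: ACACGC; its first k bases are the reverse complement of the reverse primer's last k bases, so a perfect k-base overlap needs the forward primer's last k bases to equal them.
Comparing (forward last k vs required): k=1: G vs A ✗; k=2: CG vs AC ✗; k=3: ACG vs ACA ✗; k=4: CACG vs ACAC ✗; k=5: ACACG vs ACACG ✓; k=6: CACACG vs ACACGC ✗.
Only k = 5 is perfect, so the longest perfect 3' overlap is 5.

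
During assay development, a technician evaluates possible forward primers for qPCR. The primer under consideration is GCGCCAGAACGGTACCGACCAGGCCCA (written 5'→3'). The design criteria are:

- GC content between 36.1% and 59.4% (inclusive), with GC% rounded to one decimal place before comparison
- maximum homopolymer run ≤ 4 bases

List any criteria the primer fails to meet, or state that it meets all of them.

Fails: GC content.

Base counts: A=7, T=1, G=8, C=11 (length 27).
GC content: GC 19/27 = 70.4%, outside 36.1–59.4% ✗
homopolymer run: longest run = 3 ✓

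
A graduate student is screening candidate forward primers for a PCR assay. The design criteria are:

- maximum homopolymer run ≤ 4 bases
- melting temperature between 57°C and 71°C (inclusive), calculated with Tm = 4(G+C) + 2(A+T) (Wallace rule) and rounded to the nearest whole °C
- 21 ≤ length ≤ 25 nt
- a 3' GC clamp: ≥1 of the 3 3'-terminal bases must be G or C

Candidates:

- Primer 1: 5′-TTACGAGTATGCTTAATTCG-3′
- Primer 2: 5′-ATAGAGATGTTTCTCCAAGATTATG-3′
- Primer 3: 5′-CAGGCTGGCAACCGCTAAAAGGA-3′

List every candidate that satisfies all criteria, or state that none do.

Primer 1 (20 nt, A=5 T=8 G=4 C=3): longest run = 2 ✓; Tm = 2·13 + 4·7 = 54°C, outside 57–71°C ✗; length 20, outside 21–25 ✗; 3' end TCG has 2 G/C ✓ — fails.
Primer 2 (25 nt, A=8 T=9 G=5 C=3): longest run = 3 ✓; Tm = 2·17 + 4·8 = 66°C ✓; length 25 ✓; 3' end ATG has 1 G/C ✓ — passes.
Primer 3 (23 nt, A=8 T=2 G=7 C=6): longest run = 4 ✓; Tm = 2·10 + 4·13 = 72°C, outside 57–71°C ✗; length 23 ✓; 3' end GGA has 2 G/C ✓ — fails.

Primer 2 only.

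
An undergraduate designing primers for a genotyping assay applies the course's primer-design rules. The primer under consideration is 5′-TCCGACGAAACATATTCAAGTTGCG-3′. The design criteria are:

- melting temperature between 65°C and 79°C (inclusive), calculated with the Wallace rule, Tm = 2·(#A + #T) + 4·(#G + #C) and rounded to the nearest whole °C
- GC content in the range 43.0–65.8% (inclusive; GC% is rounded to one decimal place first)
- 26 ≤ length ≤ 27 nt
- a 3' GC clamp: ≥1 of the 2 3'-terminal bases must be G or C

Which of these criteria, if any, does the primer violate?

Base counts: A=8, T=6, G=5, C=6 (length 25).
Tm: Tm = 2·14 + 4·11 = 72°C ✓
GC content: GC 11/25 = 44.0% ✓
length: length 25, outside 26–27 ✗
GC clamp: 3' end CG has 2 G/C ✓

Fails: length.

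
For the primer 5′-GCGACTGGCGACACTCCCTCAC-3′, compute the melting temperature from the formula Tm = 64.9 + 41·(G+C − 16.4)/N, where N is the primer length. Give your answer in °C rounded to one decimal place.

Base counts: A=4, T=3, G=5, C=10; G+C = 15, N = 22.
Tm = 64.9 + 41·(15 − 16.4)/22 = 64.9 + -57.40/22 = 62.3°C.

62.3°C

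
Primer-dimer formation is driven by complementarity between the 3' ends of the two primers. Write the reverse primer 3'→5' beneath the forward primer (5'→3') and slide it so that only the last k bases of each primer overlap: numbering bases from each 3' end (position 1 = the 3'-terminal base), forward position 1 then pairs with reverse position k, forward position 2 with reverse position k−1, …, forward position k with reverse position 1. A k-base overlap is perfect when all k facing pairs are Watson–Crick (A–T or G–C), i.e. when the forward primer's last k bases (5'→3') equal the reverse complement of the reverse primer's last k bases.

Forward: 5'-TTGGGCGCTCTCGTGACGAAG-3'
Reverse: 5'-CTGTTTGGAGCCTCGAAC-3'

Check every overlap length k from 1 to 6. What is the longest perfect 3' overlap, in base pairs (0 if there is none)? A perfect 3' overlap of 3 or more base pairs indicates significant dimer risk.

Last 6 bases (5'→3') — forward …ACGAAG, reverse …TCGAAC.
Reverse complement of the reverse primer's last 6 bases: GTTCGA; its first k bases are the reverse complement of the reverse primer's last k bases, so a perfect k-base overlap needs the forward primer's last k bases to equal them.
Comparing (forward last k vs required): k=1: G vs G ✓; k=2: AG vs GT ✗; k=3: AAG vs GTT ✗; k=4: GAAG vs GTTC ✗; k=5: CGAAG vs GTTCG ✗; k=6: ACGAAG vs GTTCGA ✗.
Only k = 1 is perfect, so the longest perfect 3' overlap is 1.

Longest perfect overlap: 1 complementary base pair; below the dimer-risk threshold (threshold 3).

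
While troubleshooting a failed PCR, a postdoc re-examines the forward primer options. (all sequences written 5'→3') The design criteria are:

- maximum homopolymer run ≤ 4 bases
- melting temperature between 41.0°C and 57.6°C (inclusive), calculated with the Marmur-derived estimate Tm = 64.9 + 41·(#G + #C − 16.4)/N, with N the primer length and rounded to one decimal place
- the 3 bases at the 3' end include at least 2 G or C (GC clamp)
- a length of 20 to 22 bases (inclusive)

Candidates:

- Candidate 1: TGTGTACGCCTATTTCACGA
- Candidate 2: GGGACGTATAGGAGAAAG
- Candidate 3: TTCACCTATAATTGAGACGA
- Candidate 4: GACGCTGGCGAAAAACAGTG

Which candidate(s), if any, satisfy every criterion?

Candidate 1 (20 nt, A=4 T=7 G=4 C=5): longest run = 3 ✓; Tm = 64.9 + 41·(9 − 16.4)/20 = 49.7°C ✓; 3' end CGA has 2 G/C ✓; length 20 ✓ — passes.
Candidate 2 (18 nt, A=7 T=2 G=8 C=1): longest run = 3 ✓; Tm = 64.9 + 41·(9 − 16.4)/18 = 48.0°C ✓; 3' end AAG has 1 G/C, need ≥2 ✗; length 18, outside 20–22 ✗ — fails.
Candidate 3 (20 nt, A=7 T=6 G=3 C=4): longest run = 2 ✓; Tm = 64.9 + 41·(7 − 16.4)/20 = 45.6°C ✓; 3' end CGA has 2 G/C ✓; length 20 ✓ — passes.
Candidate 4 (20 nt, A=7 T=2 G=7 C=4): longest run = 5, exceeds 4 ✗; Tm = 64.9 + 41·(11 − 16.4)/20 = 53.8°C ✓; 3' end GTG has 2 G/C ✓; length 20 ✓ — fails.

Candidate 1 and Candidate 3.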